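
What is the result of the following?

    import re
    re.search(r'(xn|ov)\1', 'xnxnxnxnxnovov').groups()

The match spans [0:4] → 'xnxn'.
Captured: group 1 = 'xn'.

('xn',)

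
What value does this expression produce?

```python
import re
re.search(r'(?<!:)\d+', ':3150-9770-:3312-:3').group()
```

'150'

The negative lookahead/lookbehind blocks any match where the forbidden context is present.
`re.search` scans for the first position where the pattern succeeds.
The match spans [2:5] → '150'.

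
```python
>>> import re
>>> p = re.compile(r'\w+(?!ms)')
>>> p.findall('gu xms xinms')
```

['gu', 'xms', 'xinms']

Because the assertion is negative and zero-width, positions next to the forbidden text are skipped.
Scanning left to right: at [0:2] → 'gu'; at [3:6] → 'xms'; at [7:12] → 'xinms'.
With no groups in the pattern, `findall` gives back each whole match — 3 here.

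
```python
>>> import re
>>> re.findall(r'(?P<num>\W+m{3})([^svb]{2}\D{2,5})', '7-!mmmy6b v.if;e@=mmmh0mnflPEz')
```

The pattern matches one or more of a non-word character, then exactly 3 of the literal 'm' (captured as 'num'); then exactly 2 of any character except [svb], then 2 to 5 of a non-digit (captured).
Walking the string: at [1:13] match '-!mmmy6b v.i', groups = ('-!mmm', 'y6b v.i'); at [16:28] match '@=mmmh0mnflP', groups = ('@=mmm', 'h0mnflP').
With 2 capturing groups, `findall` returns a 2-tuple per match.

[('-!mmm', 'y6b v.i'), ('@=mmm', 'h0mnflP')]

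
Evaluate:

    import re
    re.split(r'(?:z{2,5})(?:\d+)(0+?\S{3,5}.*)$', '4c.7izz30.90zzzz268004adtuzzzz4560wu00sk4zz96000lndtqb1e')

['4c.7i', '0.90zzzz268004adtuzzzz4560wu00sk4zz96000lndtqb1e', '']

This matches 2 to 5 of a literal 'z' (non-capturing group); then one or more of a digit (non-capturing group); then one or more of the literal '0' (lazy), then 3 to 5 of a non-whitespace character, then zero or more of any character (captured); then anchored at the end.
Matches to split on: at [5:56] → 'zz30.90zzzz268004adtuzzzz4560wu00sk4zz96000lndtqb1e'.
Because the pattern has a capturing group, `split` also inserts each captured text between the pieces.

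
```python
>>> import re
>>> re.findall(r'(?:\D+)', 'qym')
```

['qym']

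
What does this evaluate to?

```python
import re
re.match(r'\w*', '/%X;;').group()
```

Pattern: zero or more of a word character.
With `match`, the pattern is implicitly anchored at the beginning.
The match spans [0:0] → ''.

''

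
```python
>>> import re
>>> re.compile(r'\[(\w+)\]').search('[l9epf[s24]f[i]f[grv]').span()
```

(6, 11)

The match spans [6:11] → '[s24]'.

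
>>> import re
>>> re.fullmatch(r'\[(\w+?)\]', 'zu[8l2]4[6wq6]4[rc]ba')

`re.fullmatch` is like wrapping the pattern in `^…$` (in single-line mode).
Here the pattern can't cover the whole string, so the call returns None.

None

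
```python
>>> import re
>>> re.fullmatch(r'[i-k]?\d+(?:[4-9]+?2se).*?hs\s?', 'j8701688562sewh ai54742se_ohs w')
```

This matches optionally a character in [i-k]; then one or more of a digit; then one or more of a character in [4-9] (lazy), then the literal '2se' (non-capturing group); then zero or more of any character (lazy), then the literal 'hs', then optionally whitespace.
`fullmatch` succeeds only if the pattern covers the string from start to end.
Here the pattern can't cover the whole string, so the call returns None.

None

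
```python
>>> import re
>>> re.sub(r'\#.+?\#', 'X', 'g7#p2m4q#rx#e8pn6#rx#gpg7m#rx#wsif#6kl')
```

'g7XrxXrxXrxX6kl'

A non-greedy quantifier consumes as few characters as it can — just enough that the remainder of the pattern still matches from where it stops; whatever follows it matches normally.
Matches: at [2:9] → '#p2m4q#'; at [11:18] → '#e8pn6#'; at [20:27] → '#gpg7m#'; at [29:35] → '#wsif#'.
Each match is replaced by 'X'.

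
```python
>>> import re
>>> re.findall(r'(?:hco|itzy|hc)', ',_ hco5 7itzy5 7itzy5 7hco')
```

`|` is ordered: at each position the engine commits to the first alternative that works.
Since nothing is captured, `findall` lists the 4 matched substrings directly.

['hco', 'itzy', 'itzy', 'hco']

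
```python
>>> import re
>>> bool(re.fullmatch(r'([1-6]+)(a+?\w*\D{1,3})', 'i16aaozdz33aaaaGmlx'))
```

False

The pattern matches one or more of a character in [1-6] (captured); then one or more of a literal 'a' (lazy), then zero or more of a word character, then 1 to 3 of a non-digit (captured).
For `fullmatch`, every character of the input must be accounted for by the pattern.
Here the string isn't matched end-to-end, so the call returns None, and `bool(None)` is False.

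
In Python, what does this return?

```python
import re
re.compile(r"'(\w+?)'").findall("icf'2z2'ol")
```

One capturing group, so `findall` returns just the captured substring from the one match — 1 in all.

['2z2']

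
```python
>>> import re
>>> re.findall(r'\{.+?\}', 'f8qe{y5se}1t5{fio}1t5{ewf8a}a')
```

['{y5se}', '{fio}', '{ewf8a}']

Because the quantifier is non-greedy, it stops expanding at the earliest point where the rest of the pattern can succeed.
Matches: at [4:10] → '{y5se}'; at [13:18] → '{fio}'; at [21:28] → '{ewf8a}'.
Since nothing is captured, `findall` lists the 3 matched substrings directly.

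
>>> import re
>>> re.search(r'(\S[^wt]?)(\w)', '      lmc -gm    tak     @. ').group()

Pattern: a non-whitespace character, then optionally any character except [wt] (captured); then a word character (captured).
`search` walks the string left to right and returns the first match it finds.
The match spans [6:9] → 'lmc'.
Captured: group 1 = 'lm', group 2 = 'c'.

'lmc'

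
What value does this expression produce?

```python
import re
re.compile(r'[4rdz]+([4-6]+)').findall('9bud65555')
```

`findall` collects group 1 from the one match (1 total).

['65555']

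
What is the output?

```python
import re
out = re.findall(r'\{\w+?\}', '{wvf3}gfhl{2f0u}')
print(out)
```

['{wvf3}', '{2f0u}']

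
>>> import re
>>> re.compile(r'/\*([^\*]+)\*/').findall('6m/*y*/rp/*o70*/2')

['y', 'o70']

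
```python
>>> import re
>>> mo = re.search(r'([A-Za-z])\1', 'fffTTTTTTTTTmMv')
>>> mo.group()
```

'ff'

`\1` is not a pattern — it's the concrete string captured by group 1, re-applied verbatim.
The match spans [0:2] → 'ff'.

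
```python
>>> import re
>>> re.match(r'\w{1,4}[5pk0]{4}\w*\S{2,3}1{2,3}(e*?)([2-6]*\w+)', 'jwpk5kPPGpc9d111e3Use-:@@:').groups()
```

('', 'e3Use')

The match spans [0:21] → 'jwpk5kPPGpc9d111e3Use'.
Captured: group 1 = '', group 2 = 'e3Use'.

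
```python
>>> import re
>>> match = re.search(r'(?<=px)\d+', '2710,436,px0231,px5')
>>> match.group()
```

'0231'

The positive lookaround only admits positions where the adjacent text matches; those characters stay outside the span.
Unlike `match`, `search` isn't anchored — it looks for the pattern anywhere in the string.
The match spans [11:15] → '0231'.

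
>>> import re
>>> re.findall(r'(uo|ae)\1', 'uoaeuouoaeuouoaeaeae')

The backreference `\1` re-matches whatever the first group consumed, character for character.
With a single group, `findall` returns only what that group captured — 3 items.

['uo', 'uo', 'ae']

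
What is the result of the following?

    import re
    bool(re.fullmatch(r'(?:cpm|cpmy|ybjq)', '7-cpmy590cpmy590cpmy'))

`re.fullmatch` requires the pattern to consume the entire string.
Here there's no way to consume every character, so the call returns None, and `bool(None)` is False.

False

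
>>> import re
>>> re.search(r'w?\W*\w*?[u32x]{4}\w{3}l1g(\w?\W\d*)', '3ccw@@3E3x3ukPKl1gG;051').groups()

('G;051',)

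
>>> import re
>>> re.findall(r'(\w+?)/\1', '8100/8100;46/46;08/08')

After group 1 captures some text, `\1` only succeeds where that same text appears again.
`findall` collects group 1 from each match (3 total).

['8100', '46', '08']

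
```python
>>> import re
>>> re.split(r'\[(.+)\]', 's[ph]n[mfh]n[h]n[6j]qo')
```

['s', 'ph]n[mfh]n[h]n[6j', 'qo']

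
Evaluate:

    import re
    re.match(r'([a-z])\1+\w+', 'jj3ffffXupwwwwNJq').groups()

('j',)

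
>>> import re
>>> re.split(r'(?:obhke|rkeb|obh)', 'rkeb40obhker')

['', '40', 'r']

Alternation tries branches left to right and keeps the first one that lets the overall match succeed at that position.
Matches to split on: at [0:4] → 'rkeb'; at [6:11] → 'obhke'.
The string is cut at each match, leaving 3 pieces.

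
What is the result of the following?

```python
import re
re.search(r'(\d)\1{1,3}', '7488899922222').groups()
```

('8',)

`\1` is not a pattern — it's the concrete string captured by group 1, re-applied verbatim.
Unlike `match`, `search` isn't anchored — it looks for the pattern anywhere in the string.
The match spans [2:5] → '888'.
Captured: group 1 = '8'.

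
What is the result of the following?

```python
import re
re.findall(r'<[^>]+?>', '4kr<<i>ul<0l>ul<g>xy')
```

['<<i>', '<0l>', '<g>']

With no groups in the pattern, `findall` gives back each whole match — 3 here.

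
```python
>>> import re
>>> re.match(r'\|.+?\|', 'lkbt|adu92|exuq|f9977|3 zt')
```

None

`re.match` only tries the pattern at the start of the string.
Here the string doesn't start with a match, so the call returns None.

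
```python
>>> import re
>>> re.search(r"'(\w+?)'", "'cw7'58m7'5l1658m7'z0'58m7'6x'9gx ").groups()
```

('cw7',)

`search` walks the string left to right and returns the first match it finds.
The match spans [0:5] → "'cw7'".
Captured: group 1 = 'cw7'.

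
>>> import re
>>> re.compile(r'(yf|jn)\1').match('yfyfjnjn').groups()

('yf',)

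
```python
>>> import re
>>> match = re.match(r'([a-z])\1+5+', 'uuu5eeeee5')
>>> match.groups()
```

`\1` has to match the exact text group 1 already captured.
`re.match` only tries the pattern at the start of the string.
The match spans [0:4] → 'uuu5'.
Captured: group 1 = 'u'.

('u',)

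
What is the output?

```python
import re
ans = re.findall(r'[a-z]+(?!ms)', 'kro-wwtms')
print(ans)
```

`(?!…)`/`(?<!…)` only lets a position through if the neighbouring text does NOT match; no characters are consumed.
With no groups in the pattern, `findall` gives back each whole match — 2 here.

['kro', 'wwtms']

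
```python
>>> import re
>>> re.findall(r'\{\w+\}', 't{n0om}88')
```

['{n0om}']

Matches: at [1:7] → '{n0om}'.
`findall` yields the raw match text (1 of them) because the pattern has no groups.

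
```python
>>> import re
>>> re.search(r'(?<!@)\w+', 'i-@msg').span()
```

(0, 1)

The negative lookahead/lookbehind blocks any match where the forbidden context is present.
The match spans [0:1] → 'i'.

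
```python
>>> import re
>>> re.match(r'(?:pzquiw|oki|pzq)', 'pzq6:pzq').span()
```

`re.match` only tries the pattern at the start of the string.
The match spans [0:3] → 'pzq'.

(0, 3)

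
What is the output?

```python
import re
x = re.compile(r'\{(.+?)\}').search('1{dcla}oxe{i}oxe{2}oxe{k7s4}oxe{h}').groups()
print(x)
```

('dcla',)

`re.search` scans for the first position where the pattern succeeds.
The match spans [1:7] → '{dcla}'.
Captured: group 1 = 'dcla'.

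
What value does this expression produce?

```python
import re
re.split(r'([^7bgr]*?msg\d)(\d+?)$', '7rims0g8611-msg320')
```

['7rims0g', '8611-msg3', '20', '']

This matches zero or more of any character except [7bgr] (lazy), then the literal 'msg', then a digit (captured); then one or more of a digit (lazy) (captured); then anchored at the end.
Matches to split on: at [7:18] → '8611-msg320'.
`re.split` interleaves the captured-group text with the surrounding fragments.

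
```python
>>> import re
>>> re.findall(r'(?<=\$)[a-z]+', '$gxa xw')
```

['gxa']

Lookahead/lookbehind check context without consuming it, so the matched span excludes the asserted characters.
Scanning left to right: at [1:4] → 'gxa'.
Since nothing is captured, `findall` lists the 1 matched substring directly.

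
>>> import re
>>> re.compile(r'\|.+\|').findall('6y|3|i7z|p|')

['|3|i7z|p|']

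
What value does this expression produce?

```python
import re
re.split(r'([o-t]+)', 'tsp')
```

The pattern matches one or more of a character in [o-t] (captured).
Matches to split on: at [0:3] → 'tsp'.
`re.split` interleaves the captured-group text with the surrounding fragments.

['', 'tsp', '']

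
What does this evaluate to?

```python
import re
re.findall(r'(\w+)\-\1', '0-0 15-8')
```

['0']

`\1` is not a pattern — it's the concrete string captured by group 1, re-applied verbatim.
Because there's exactly one group, `findall` drops the full match and keeps group 1 from the one hit.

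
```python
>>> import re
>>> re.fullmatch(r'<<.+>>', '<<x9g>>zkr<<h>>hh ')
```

`fullmatch` succeeds only if the pattern covers the string from start to end.
Here the pattern can't cover the whole string, so the call returns None.

None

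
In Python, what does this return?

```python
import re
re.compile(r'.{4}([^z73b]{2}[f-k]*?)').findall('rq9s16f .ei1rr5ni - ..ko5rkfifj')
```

['16', 'i1', 'i ', 'ko', 'if']

Because the quantifier is non-greedy, it stops expanding at the earliest point where the rest of the pattern can succeed.
With a single group, `findall` returns only what that group captured — 5 items.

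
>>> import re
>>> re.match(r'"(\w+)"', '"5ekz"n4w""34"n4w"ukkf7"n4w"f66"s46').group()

'"5ekz"'

`re.match` only tries the pattern at the start of the string.
The match spans [0:6] → '"5ekz"'.
Captured: group 1 = '5ekz'.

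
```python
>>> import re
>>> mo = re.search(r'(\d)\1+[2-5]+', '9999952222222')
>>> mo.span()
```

The backreference `\1` re-matches whatever the first group consumed, character for character.
The match spans [0:13] → '9999952222222'.

(0, 13)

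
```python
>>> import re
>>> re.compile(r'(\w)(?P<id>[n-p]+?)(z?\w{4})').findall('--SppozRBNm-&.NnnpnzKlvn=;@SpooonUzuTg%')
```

[('S', 'p', 'pozR'), ('N', 'n', 'npnz'), ('S', 'p', 'ooon')]

With the lazy modifier that quantifier settles for the fewest repetitions that let the rest of the pattern succeed (the atoms after it are unaffected and can still be greedy).
With 3 capturing groups, `findall` returns a 3-tuple per match.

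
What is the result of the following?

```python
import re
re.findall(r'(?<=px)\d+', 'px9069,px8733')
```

The `(?=…)`/`(?<=…)` assertion just peeks at neighbouring text; it doesn't advance the match position.
No capturing groups, so `findall` returns the 2 full match strings.

['9069', '8733']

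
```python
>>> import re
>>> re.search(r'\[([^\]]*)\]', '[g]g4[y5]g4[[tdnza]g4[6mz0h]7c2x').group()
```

The match spans [0:3] → '[g]'.

'[g]'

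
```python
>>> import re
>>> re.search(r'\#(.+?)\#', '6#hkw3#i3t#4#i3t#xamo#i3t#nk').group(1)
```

'hkw3'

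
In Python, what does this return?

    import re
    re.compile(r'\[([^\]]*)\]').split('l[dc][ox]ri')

Matches to split on: at [1:5] → '[dc]'; at [5:9] → '[ox]'.
The group in the pattern means `split` returns the separators' captures alongside the pieces.

['l', 'dc', '', 'ox', 'ri']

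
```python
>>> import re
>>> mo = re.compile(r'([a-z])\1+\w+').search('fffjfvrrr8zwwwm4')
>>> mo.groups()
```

('f',)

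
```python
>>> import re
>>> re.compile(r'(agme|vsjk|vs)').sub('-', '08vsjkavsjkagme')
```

'08-a--'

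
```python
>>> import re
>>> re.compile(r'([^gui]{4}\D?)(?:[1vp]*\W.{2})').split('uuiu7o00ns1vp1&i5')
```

['uuiu7', 'o00ns', '']

Pattern: exactly 4 of any character except [gui], then optionally a non-digit (captured); then zero or more of one of [1vp], then a non-word character, then exactly 2 of any character (non-capturing group).
Matches to split on: at [5:17] → 'o00ns1vp1&i5'.
The group in the pattern means `split` returns the separators' captures alongside the pieces.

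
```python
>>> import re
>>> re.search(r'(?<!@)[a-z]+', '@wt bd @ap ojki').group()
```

A negative assertion filters positions out without eating any characters.
The match spans [2:3] → 't'.

't'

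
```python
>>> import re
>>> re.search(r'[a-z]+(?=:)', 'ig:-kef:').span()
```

(0, 2)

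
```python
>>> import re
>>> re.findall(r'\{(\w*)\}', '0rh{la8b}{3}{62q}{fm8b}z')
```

Scanning left to right: at [3:9] match '{la8b}', group 1 = 'la8b'; at [9:12] match '{3}', group 1 = '3'; at [12:17] match '{62q}', group 1 = '62q'; at [17:23] match '{fm8b}', group 1 = 'fm8b'.
`findall` collects group 1 from each match (4 total).

['la8b', '3', '62q', 'fm8b']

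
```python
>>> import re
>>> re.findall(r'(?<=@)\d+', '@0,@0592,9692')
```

['0', '0592']

The lookaround is zero-width — it requires the adjacent text to match without consuming it, so the asserted text isn't part of the match.
Matches: at [1:2] → '0'; at [4:8] → '0592'.
No capturing groups, so `findall` returns the 2 full match strings.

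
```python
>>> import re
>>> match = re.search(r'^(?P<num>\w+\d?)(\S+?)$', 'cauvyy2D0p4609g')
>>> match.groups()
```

('cauvyy2D0p4609', 'g')

The pattern matches anchored at the start of the string; then one or more of a word character, then optionally a digit (captured as 'num'); then one or more of a non-whitespace character (lazy) (captured); then anchored at the end.
`re.search` tries every starting position until one works.
The match spans [0:15] → 'cauvyy2D0p4609g'.
Captured: group 1 = 'cauvyy2D0p4609', group 2 = 'g'.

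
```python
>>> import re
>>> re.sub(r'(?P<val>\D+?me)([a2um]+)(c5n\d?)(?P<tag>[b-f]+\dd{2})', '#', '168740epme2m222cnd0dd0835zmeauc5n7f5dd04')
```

Pattern: one or more of a non-digit (lazy), then the literal 'me' (captured as 'val'); then one or more of one of [a2um] (captured); then the literal 'c5n', then optionally a digit (captured); then one or more of a character in [b-f], then a digit, then exactly 2 of the literal 'd' (captured as 'tag').
Matches: at [25:38] → 'zmeauc5n7f5dd'.
`sub` substitutes '#' at each match site.

'168740epme2m222cnd0dd0835#04'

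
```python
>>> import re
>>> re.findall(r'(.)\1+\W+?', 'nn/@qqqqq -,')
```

['n', 'q']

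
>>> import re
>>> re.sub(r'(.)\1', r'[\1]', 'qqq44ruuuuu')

'[q]q[4]r[u][u]u'

`\1` has to match the exact text group 1 already captured.
`\1` in the replacement pulls in group 1's text for each match.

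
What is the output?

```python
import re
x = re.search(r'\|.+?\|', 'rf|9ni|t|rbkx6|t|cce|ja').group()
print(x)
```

The match spans [2:7] → '|9ni|'.

|9ni|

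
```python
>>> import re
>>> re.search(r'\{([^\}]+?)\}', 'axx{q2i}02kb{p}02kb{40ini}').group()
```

'{q2i}'

The match spans [3:8] → '{q2i}'.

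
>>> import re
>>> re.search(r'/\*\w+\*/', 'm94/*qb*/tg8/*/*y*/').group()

`re.search` scans for the first position where the pattern succeeds.
The match spans [3:9] → '/*qb*/'.

'/*qb*/'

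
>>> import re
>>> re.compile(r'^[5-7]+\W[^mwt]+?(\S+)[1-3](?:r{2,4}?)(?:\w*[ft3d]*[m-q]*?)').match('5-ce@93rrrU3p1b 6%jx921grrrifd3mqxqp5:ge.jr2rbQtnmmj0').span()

Pattern: anchored at the start of the string; then one or more of a character in [5-7], then a non-word character, then one or more of any character except [mwt] (lazy); then one or more of a non-whitespace character (captured); then a character in [1-3]; then 2 to 4 of a literal 'r' (lazy) (non-capturing group); then zero or more of a word character, then zero or more of one of [ft3d], then zero or more of a character in [m-q] (lazy) (non-capturing group).
`match` is anchored at position 0; if the pattern doesn't fit there, it returns None.
The match spans [0:15] → '5-ce@93rrrU3p1b'.
Captured: group 1 = 'e@9'.

(0, 15)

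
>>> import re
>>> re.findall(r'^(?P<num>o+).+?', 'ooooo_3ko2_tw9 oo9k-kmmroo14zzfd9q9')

['ooooo']

This matches anchored at the start of the string; then one or more of a literal 'o' (captured as 'num'); then one or more of any character (lazy).
Scanning left to right: at [0:6] match 'ooooo_', group 1 = 'ooooo'.
`findall` collects group 1 from the one match (1 total).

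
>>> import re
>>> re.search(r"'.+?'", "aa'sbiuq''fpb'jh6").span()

(2, 9)

The `?` after the quantifier makes it lazy — it takes as little as possible before letting the rest of the pattern try.
`re.search` tries every starting position until one works.
The match spans [2:9] → "'sbiuq'".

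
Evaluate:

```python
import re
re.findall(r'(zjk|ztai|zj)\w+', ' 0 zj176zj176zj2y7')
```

Scanning left to right: at [3:18] match 'zj176zj176zj2y7', group 1 = 'zj'.
Because there's exactly one group, `findall` drops the full match and keeps group 1 from the one hit.

['zj']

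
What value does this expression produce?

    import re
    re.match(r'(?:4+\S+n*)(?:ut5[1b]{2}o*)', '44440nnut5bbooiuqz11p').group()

'44440nnut5bboo'

The pattern matches one or more of the literal '4', then one or more of a non-whitespace character, then zero or more of a literal 'n' (non-capturing group); then the literal 'ut5', then exactly 2 of one of [1b], then zero or more of a literal 'o' (non-capturing group).
`match` is anchored at position 0; if the pattern doesn't fit there, it returns None.
The match spans [0:14] → '44440nnut5bboo'.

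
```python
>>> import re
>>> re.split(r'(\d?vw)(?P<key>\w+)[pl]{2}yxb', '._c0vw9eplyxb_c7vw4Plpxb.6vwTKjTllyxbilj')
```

This matches optionally a digit, then the literal 'vw' (captured); then one or more of a word character (captured as 'key'); then exactly 2 of one of [pl], then the literal 'yxb'.
`re.split` interleaves the captured-group text with the surrounding fragments.

['._c', '0vw', '9e', '_c7vw4Plpxb.', '6vw', 'TKjT', 'ilj']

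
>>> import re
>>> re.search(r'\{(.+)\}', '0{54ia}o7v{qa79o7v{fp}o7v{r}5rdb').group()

`re.search` scans for the first position where the pattern succeeds.
The match spans [1:28] → '{54ia}o7v{qa79o7v{fp}o7v{r}'.
Captured: group 1 = '54ia}o7v{qa79o7v{fp}o7v{r'.

'{54ia}o7v{qa79o7v{fp}o7v{r}'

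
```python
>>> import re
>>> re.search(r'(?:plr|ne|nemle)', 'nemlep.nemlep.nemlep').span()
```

`|` is ordered: at each position the engine commits to the first alternative that works.
`search` walks the string left to right and returns the first match it finds.
The match spans [0:2] → 'ne'.

(0, 2)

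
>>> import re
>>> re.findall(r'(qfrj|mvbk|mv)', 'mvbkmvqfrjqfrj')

['mvbk', 'mv', 'qfrj', 'qfrj']

`|` is ordered: at each position the engine commits to the first alternative that works.
Matches: at [0:4] match 'mvbk', group 1 = 'mvbk'; at [4:6] match 'mv', group 1 = 'mv'; at [6:10] match 'qfrj', group 1 = 'qfrj'; at [10:14] match 'qfrj', group 1 = 'qfrj'.
Because there's exactly one group, `findall` drops the full match and keeps group 1 from each hit.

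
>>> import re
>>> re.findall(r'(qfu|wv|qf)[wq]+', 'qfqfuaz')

['qf']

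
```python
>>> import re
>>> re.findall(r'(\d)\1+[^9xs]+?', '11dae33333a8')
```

`\1` is not a pattern — it's the concrete string captured by group 1, re-applied verbatim.
One capturing group, so `findall` returns just the captured substring from each match — 2 in all.

['1', '3']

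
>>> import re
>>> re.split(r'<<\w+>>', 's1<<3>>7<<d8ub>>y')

Matches to split on: at [2:7] → '<<3>>'; at [8:16] → '<<d8ub>>'.
Each match becomes a cut point; 3 segments remain.

['s1', '7', 'y']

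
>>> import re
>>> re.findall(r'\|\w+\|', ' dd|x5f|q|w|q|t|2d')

Matches: at [3:8] → '|x5f|'; at [9:12] → '|w|'; at [13:16] → '|t|'.
`findall` yields the raw match text (3 of them) because the pattern has no groups.

['|x5f|', '|w|', '|t|']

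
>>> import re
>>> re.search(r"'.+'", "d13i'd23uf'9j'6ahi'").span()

The match spans [4:19] → "'d23uf'9j'6ahi'".

(4, 19)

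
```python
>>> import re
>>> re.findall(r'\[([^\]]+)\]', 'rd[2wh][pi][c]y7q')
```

['2wh', 'pi', 'c']

Scanning left to right: at [2:7] match '[2wh]', group 1 = '2wh'; at [7:11] match '[pi]', group 1 = 'pi'; at [11:14] match '[c]', group 1 = 'c'.
With a single group, `findall` returns only what that group captured — 3 items.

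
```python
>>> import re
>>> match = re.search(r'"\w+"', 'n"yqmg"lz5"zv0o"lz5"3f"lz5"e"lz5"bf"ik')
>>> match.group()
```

The match spans [1:7] → '"yqmg"'.

'"yqmg"'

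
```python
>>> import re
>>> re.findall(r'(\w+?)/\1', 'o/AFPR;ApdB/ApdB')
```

['ApdB']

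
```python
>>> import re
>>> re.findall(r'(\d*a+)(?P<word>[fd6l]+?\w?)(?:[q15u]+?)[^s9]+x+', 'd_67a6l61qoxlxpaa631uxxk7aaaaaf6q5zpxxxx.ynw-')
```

This matches zero or more of a digit, then one or more of a literal 'a' (captured); then one or more of one of [fd6l] (lazy), then optionally a word character (captured as 'word'); then one or more of one of [q15u] (lazy) (non-capturing group); then one or more of any character except [s9]; then one or more of a literal 'x'.
With the lazy modifier that quantifier settles for the fewest repetitions that let the rest of the pattern succeed (the atoms after it are unaffected and can still be greedy).
Matches: at [2:40] match '67a6l61qoxlxpaa631uxxk7aaaaaf6q5zpxxxx', groups = ('67a', '6l6').
2 groups means the one result is a tuple of 2 captured strings — 1 here.

[('67a', '6l6')]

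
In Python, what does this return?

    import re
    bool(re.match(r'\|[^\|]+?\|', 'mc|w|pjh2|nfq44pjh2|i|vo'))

False

`re.match` won't scan ahead — the pattern has to work from the very first character.
Here the string doesn't start with a match, so the call returns None, and `bool(None)` is False.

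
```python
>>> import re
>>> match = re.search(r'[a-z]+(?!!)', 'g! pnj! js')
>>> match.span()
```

The negative lookahead/lookbehind blocks any match where the forbidden context is present.
`re.search` tries every starting position until one works.
The match spans [3:5] → 'pn'.

(3, 5)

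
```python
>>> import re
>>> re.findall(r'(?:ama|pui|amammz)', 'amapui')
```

Scanning left to right: at [0:3] → 'ama'; at [3:6] → 'pui'.
With no groups in the pattern, `findall` gives back each whole match — 2 here.

['ama', 'pui']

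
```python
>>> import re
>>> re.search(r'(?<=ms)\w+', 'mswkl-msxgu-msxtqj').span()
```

The lookaround is zero-width — it requires the adjacent text to match without consuming it, so the asserted text isn't part of the match.
`re.search` scans for the first position where the pattern succeeds.
The match spans [2:5] → 'wkl'.

(2, 5)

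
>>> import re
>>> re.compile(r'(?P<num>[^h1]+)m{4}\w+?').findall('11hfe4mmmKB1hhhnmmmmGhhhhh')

Because there's exactly one group, `findall` drops the full match and keeps group 1 from the one hit.

['n']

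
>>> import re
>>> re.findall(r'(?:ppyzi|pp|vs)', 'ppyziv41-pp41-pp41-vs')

['ppyzi', 'pp', 'pp', 'vs']

Branches in `(...|...)` are attempted left-to-right; the first branch that allows the whole pattern to succeed is taken.
Walking the string: at [0:5] → 'ppyzi'; at [9:11] → 'pp'; at [14:16] → 'pp'; at [19:21] → 'vs'.
No capturing groups, so `findall` returns the 4 full match strings.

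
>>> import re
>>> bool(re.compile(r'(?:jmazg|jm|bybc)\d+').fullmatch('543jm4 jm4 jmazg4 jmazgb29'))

False

`re.fullmatch` requires the pattern to consume the entire string.
Here there's no way to consume every character, so the call returns None, and `bool(None)` is False.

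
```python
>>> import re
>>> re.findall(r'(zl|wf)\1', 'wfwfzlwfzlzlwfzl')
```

`\1` has to match the exact text group 1 already captured.
Scanning left to right: at [0:4] match 'wfwf', group 1 = 'wf'; at [8:12] match 'zlzl', group 1 = 'zl'.
One capturing group, so `findall` returns just the captured substring from each match — 2 in all.

['wf', 'zl']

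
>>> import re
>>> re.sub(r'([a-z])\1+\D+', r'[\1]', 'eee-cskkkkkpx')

'[e]'

After group 1 captures some text, `\1` only succeeds where that same text appears again.
Matches: at [0:13] → 'eee-cskkkkkpx'.
`\1` in the replacement pulls in group 1's text for each match.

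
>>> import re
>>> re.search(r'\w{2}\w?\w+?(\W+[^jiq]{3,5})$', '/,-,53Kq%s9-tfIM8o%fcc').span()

The pattern matches exactly 2 of a word character, then optionally a word character; then one or more of a word character (lazy); then one or more of a non-word character, then 3 to 5 of any character except [jiq] (captured); then anchored at the end.
`search` walks the string left to right and returns the first match it finds.
The match spans [12:22] → 'tfIM8o%fcc'.
Captured: group 1 = '%fcc'.

(12, 22)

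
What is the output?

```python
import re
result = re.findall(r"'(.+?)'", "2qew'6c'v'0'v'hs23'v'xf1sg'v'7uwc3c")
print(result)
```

A `+?`/`*?`/`{m,n}?` starts at its minimum and grows only as far as needed for what follows to match.
`findall` collects group 1 from each match (4 total).

['6c', '0', 'hs23', 'xf1sg']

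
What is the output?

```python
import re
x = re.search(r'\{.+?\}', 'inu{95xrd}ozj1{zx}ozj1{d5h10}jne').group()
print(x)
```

{95xrd}

The `?` after the quantifier makes it lazy — it takes as little as possible before letting the rest of the pattern try.
`search` walks the string left to right and returns the first match it finds.
The match spans [3:10] → '{95xrd}'.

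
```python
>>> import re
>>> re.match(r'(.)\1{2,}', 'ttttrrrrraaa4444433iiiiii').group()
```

'tttt'

`re.match` only tries the pattern at the start of the string.
The match spans [0:4] → 'tttt'.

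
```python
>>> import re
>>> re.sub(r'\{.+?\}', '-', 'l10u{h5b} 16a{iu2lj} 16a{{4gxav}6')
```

A non-greedy quantifier consumes as few characters as it can — just enough that the remainder of the pattern still matches from where it stops; whatever follows it matches normally.
Matches: at [4:9] → '{h5b}'; at [13:20] → '{iu2lj}'; at [24:32] → '{{4gxav}'.
Every occurrence is swapped for '-'.

'l10u- 16a- 16a-6'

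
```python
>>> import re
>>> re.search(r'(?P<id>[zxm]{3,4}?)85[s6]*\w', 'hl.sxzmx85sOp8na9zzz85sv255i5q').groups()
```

('xzmx',)

The match spans [4:12] → 'xzmx85sO'.
Captured: group 1 = 'xzmx'.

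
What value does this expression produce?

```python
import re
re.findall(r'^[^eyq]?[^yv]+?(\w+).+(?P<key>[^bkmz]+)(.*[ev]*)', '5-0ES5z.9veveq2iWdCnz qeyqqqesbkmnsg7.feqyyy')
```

[('0ES5z', 'y', '')]

Pattern: anchored at the start of the string; then optionally any character except [eyq], then one or more of any character except [yv] (lazy); then one or more of a word character (captured); then one or more of any character; then one or more of any character except [bkmz] (captured as 'key'); then zero or more of any character, then zero or more of one of [ev] (captured).
Lazy quantifiers expand one character at a time until the remainder of the pattern can match.
Walking the string: at [0:44] match '5-0ES5z.9veveq2iWdCnz qeyqqqesbkmnsg7.feqyyy', groups = ('0ES5z', 'y', '').
Multiple groups make `findall` return tuples — one 3-tuple for the one match.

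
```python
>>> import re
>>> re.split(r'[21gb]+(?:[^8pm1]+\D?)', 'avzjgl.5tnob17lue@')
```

['avzj', '', '']

The pattern matches one or more of one of [21gb]; then one or more of any character except [8pm1], then optionally a non-digit (non-capturing group).
Each match becomes a cut point; 3 segments remain.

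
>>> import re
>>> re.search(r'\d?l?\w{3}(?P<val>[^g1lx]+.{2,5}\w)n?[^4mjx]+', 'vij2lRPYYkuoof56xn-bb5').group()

'vij2lRPYYkuoof56'

This matches optionally a digit, then optionally the literal 'l', then exactly 3 of a word character; then one or more of any character except [g1lx], then 2 to 5 of any character, then a word character (captured as 'val'); then optionally a literal 'n', then one or more of any character except [4mjx].
`re.search` scans for the first position where the pattern succeeds.
The match spans [0:16] → 'vij2lRPYYkuoof56'.
Captured: group 1 = '2lRPYYk'.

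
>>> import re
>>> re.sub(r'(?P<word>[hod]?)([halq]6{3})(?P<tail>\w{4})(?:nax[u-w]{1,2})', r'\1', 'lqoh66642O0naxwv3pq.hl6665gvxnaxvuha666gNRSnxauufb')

This matches optionally one of [hod] (captured as 'word'); then one of [halq], then exactly 3 of a literal '6' (captured); then exactly 4 of a word character (captured as 'tail'); then the literal 'nax', then 1 to 2 of a character in [u-w] (non-capturing group).
Matches: at [2:16] → 'oh66642O0naxwv'; at [20:34] → 'hl6665gvxnaxvu'.
The replacement refers to a captured group, so each match is rewritten using its own captured text.

'lqo3pq.hha666gNRSnxauufb'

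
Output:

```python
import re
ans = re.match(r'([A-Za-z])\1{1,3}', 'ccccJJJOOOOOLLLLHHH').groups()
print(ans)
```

`\1` is not a pattern — it's the concrete string captured by group 1, re-applied verbatim.
`re.match` won't scan ahead — the pattern has to work from the very first character.
The match spans [0:4] → 'cccc'.
Captured: group 1 = 'c'.

('c',)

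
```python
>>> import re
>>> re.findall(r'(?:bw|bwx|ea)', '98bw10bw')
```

['bw', 'bw']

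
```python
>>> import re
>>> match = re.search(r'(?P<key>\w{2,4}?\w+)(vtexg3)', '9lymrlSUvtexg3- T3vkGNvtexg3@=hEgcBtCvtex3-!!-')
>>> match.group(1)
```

The match spans [0:14] → '9lymrlSUvtexg3'.
Captured: group 1 = '9lymrlSU', group 2 = 'vtexg3'.

'9lymrlSU'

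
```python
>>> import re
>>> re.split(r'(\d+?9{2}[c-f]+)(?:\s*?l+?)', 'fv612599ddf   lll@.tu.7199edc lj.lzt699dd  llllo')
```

['fv', '612599ddf', 'll@.tu.', '7199edc', 'j.lzt', '699dd', 'lllo']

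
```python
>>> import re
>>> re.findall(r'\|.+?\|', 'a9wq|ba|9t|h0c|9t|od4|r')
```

The `?` after the quantifier makes it lazy — it takes as little as possible before letting the rest of the pattern try.
Scanning left to right: at [4:8] → '|ba|'; at [10:15] → '|h0c|'; at [17:22] → '|od4|'.
With no groups in the pattern, `findall` gives back each whole match — 3 here.

['|ba|', '|h0c|', '|od4|']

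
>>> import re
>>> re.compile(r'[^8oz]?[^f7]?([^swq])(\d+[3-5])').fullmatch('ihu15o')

None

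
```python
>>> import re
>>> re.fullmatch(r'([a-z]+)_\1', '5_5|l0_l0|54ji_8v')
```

None

`\1` has to match the exact text group 1 already captured.
For `fullmatch`, every character of the input must be accounted for by the pattern.
Here the pattern can't cover the whole string, so the call returns None.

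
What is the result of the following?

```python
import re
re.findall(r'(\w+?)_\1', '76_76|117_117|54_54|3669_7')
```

['76', '117', '54']

A backreference is literal: `\1` must see the identical characters the first group matched.
Scanning left to right: at [0:5] match '76_76', group 1 = '76'; at [6:13] match '117_117', group 1 = '117'; at [14:19] match '54_54', group 1 = '54'.
Because there's exactly one group, `findall` drops the full match and keeps group 1 from each hit.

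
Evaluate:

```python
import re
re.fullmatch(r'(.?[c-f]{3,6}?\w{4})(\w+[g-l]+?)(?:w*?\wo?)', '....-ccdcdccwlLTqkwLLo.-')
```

The pattern matches optionally any character, then 3 to 6 of a character in [c-f] (lazy), then exactly 4 of a word character (captured); then one or more of a word character, then one or more of a character in [g-l] (lazy) (captured); then zero or more of a literal 'w' (lazy), then a word character, then optionally the literal 'o' (non-capturing group).
For `fullmatch`, every character of the input must be accounted for by the pattern.
Here the string isn't matched end-to-end, so the call returns None.

None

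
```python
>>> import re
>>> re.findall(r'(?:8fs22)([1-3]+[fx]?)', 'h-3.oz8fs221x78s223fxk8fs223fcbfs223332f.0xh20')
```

This matches the literal '8fs', then the literal '22' (non-capturing group); then one or more of a character in [1-3], then optionally one of [fx] (captured).
Because there's exactly one group, `findall` drops the full match and keeps group 1 from each hit.

['1x', '3f']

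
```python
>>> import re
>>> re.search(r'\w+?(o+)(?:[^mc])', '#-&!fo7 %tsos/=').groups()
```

('o',)

The match spans [4:7] → 'fo7'.
Captured: group 1 = 'o'.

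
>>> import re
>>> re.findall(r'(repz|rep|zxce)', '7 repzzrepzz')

['repz', 'repz']

Alternation isn't longest-match — the leftmost alternative that fits at this position is chosen.
Walking the string: at [2:6] match 'repz', group 1 = 'repz'; at [7:11] match 'repz', group 1 = 'repz'.
Because there's exactly one group, `findall` drops the full match and keeps group 1 from each hit.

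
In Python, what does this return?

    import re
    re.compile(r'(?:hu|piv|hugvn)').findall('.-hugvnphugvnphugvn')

Alternation isn't longest-match — the leftmost alternative that fits at this position is chosen.
No capturing groups, so `findall` returns the 3 full match strings.

['hu', 'hu', 'hu']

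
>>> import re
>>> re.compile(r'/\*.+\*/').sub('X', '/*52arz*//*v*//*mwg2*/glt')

'Xglt'

Matches: at [0:22] → '/*52arz*//*v*//*mwg2*/'.
`sub` substitutes 'X' at each match site.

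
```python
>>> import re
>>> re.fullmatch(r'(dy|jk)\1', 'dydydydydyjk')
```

`re.fullmatch` is like wrapping the pattern in `^…$` (in single-line mode).
Here the pattern can't cover the whole string, so the call returns None.

None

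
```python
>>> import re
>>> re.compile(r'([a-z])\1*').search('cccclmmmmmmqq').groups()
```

('c',)

The backreference `\1` re-matches whatever the first group consumed, character for character.
Unlike `match`, `search` isn't anchored — it looks for the pattern anywhere in the string.
The match spans [0:4] → 'cccc'.
Captured: group 1 = 'c'.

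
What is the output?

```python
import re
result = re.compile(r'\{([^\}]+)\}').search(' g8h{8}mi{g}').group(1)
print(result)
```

8

The match spans [4:7] → '{8}'.
Captured: group 1 = '8'.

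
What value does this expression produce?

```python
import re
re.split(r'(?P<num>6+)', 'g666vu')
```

['g', '666', 'vu']

The pattern matches one or more of a literal '6' (captured as 'num').
Matches to split on: at [1:4] → '666'.
The group in the pattern means `split` returns the separators' captures alongside the pieces.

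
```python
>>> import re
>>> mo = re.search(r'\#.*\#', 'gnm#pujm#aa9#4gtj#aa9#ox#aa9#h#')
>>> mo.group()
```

'#pujm#aa9#4gtj#aa9#ox#aa9#h#'

Unlike `match`, `search` isn't anchored — it looks for the pattern anywhere in the string.
The match spans [3:31] → '#pujm#aa9#4gtj#aa9#ox#aa9#h#'.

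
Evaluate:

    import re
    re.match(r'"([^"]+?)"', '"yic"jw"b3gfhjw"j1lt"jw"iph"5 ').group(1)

The match spans [0:5] → '"yic"'.
Captured: group 1 = 'yic'.

'yic'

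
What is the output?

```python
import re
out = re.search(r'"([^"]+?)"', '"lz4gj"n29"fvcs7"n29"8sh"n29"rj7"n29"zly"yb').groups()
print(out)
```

('lz4gj',)

`re.search` scans for the first position where the pattern succeeds.
The match spans [0:7] → '"lz4gj"'.
Captured: group 1 = 'lz4gj'.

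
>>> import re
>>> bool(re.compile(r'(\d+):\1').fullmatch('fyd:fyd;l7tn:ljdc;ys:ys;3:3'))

False

`\1` has to match the exact text group 1 already captured.
`re.fullmatch` requires the pattern to consume the entire string.
Here the string isn't matched end-to-end, so the call returns None, and `bool(None)` is False.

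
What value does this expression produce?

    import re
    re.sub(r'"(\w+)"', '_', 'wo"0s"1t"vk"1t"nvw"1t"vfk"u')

`sub` substitutes '_' at each match site.

'wo_1t_1t_1t_u'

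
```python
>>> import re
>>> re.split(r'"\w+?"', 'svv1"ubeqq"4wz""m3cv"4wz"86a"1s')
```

Each match becomes a cut point; 4 segments remain.

['svv1', '4wz"', '4wz', '1s']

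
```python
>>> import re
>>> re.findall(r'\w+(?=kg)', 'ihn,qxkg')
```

['qx']

The `(?=…)`/`(?<=…)` assertion just peeks at neighbouring text; it doesn't advance the match position.
Matches: at [4:6] → 'qx'.
Since nothing is captured, `findall` lists the 1 matched substring directly.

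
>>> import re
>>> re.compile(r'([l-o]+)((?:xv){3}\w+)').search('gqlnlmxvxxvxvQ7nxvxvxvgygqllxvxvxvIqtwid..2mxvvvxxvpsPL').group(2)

This matches one or more of a character in [l-o] (captured); then the literal 'xv' repeated 3 times, then one or more of a word character (captured).
Unlike `match`, `search` isn't anchored — it looks for the pattern anywhere in the string.
The match spans [15:40] → 'nxvxvxvgygqllxvxvxvIqtwid'.
Captured: group 1 = 'n', group 2 = 'xvxvxvgygqllxvxvxvIqtwid'.

'xvxvxvgygqllxvxvxvIqtwid'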